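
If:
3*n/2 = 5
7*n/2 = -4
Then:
No Solution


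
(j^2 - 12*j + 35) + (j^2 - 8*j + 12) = 2*j^2 - 20*j + 47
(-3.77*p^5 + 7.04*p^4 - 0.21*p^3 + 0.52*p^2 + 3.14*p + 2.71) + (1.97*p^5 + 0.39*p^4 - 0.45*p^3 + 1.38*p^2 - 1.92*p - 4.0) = -1.8*p^5 + 7.43*p^4 - 0.66*p^3 + 1.9*p^2 + 1.22*p - 1.29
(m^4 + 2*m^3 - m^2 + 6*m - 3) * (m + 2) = m^5 + 4*m^4 + 3*m^3 + 4*m^2 + 9*m - 6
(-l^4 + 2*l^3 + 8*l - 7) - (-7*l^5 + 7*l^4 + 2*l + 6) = 7*l^5 - 8*l^4 + 2*l^3 + 6*l - 13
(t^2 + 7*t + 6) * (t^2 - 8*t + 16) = t^4 - t^3 - 34*t^2 + 64*t + 96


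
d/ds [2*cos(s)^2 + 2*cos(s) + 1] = -2*sin(s) - 2*sin(2*s)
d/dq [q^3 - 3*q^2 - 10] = 3*q*(q - 2)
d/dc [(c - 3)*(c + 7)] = 2*c + 4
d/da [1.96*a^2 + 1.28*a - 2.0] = 3.92*a + 1.28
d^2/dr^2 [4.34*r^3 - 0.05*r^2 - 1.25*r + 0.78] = 26.04*r - 0.1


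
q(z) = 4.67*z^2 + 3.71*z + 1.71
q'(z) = 9.34*z + 3.71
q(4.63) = 119.00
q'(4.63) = 46.95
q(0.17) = 2.48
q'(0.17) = 5.30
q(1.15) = 12.15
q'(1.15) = 14.45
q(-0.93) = 2.30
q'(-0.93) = -4.98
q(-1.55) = 7.18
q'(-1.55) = -10.77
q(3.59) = 75.22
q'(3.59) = 37.24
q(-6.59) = 180.07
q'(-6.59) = -57.84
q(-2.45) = 20.65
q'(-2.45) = -19.17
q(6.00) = 192.09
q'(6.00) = 59.75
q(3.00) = 54.87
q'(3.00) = 31.73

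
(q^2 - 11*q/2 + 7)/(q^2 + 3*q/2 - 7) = (2*q - 7)/(2*q + 7)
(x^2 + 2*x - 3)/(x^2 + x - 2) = (x + 3)/(x + 2)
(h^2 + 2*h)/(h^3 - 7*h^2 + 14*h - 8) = h*(h + 2)/(h^3 - 7*h^2 + 14*h - 8)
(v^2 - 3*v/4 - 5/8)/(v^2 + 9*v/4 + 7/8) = (4*v - 5)/(4*v + 7)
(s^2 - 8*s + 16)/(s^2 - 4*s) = (s - 4)/s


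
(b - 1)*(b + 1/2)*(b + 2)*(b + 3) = b^4 + 9*b^3/2 + 3*b^2 - 11*b/2 - 3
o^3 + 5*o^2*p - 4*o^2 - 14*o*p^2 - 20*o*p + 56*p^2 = (o - 4)*(o - 2*p)*(o + 7*p)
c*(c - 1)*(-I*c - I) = -I*c^3 + I*c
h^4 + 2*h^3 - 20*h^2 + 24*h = h*(h - 2)^2*(h + 6)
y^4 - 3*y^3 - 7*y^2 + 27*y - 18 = (y - 3)*(y - 2)*(y - 1)*(y + 3)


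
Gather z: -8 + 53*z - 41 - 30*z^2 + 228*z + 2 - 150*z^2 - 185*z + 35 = -180*z^2 + 96*z - 12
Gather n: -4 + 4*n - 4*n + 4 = 0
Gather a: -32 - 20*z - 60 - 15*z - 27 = -35*z - 119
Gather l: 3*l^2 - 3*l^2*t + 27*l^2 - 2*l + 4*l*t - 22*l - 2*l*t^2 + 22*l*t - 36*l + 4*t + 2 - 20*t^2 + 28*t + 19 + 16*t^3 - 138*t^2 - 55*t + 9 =l^2*(30 - 3*t) + l*(-2*t^2 + 26*t - 60) + 16*t^3 - 158*t^2 - 23*t + 30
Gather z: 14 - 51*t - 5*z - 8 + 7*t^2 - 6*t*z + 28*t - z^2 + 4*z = 7*t^2 - 23*t - z^2 + z*(-6*t - 1) + 6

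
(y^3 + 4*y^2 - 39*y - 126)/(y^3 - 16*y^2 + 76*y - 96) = (y^2 + 10*y + 21)/(y^2 - 10*y + 16)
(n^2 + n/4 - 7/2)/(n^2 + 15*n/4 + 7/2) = (4*n - 7)/(4*n + 7)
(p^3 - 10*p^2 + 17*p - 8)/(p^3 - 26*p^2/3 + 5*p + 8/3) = 3*(p - 1)/(3*p + 1)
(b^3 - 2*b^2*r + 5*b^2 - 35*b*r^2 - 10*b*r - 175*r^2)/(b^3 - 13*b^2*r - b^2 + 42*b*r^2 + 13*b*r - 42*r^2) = (-b^2 - 5*b*r - 5*b - 25*r)/(-b^2 + 6*b*r + b - 6*r)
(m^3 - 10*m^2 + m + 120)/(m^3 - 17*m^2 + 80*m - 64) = (m^2 - 2*m - 15)/(m^2 - 9*m + 8)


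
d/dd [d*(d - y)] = 2*d - y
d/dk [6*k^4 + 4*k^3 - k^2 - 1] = 2*k*(12*k^2 + 6*k - 1)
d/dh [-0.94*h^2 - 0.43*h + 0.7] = -1.88*h - 0.43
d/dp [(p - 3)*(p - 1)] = 2*p - 4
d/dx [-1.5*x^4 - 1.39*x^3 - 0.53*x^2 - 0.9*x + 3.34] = -6.0*x^3 - 4.17*x^2 - 1.06*x - 0.9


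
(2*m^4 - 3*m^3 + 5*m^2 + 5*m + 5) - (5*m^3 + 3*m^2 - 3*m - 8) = 2*m^4 - 8*m^3 + 2*m^2 + 8*m + 13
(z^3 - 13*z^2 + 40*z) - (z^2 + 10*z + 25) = z^3 - 14*z^2 + 30*z - 25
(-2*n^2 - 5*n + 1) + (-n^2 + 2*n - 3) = -3*n^2 - 3*n - 2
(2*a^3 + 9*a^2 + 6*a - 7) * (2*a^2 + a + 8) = 4*a^5 + 20*a^4 + 37*a^3 + 64*a^2 + 41*a - 56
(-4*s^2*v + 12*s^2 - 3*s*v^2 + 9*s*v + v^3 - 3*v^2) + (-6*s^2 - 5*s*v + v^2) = -4*s^2*v + 6*s^2 - 3*s*v^2 + 4*s*v + v^3 - 2*v^2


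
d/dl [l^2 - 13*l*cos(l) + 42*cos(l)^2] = 13*l*sin(l) + 2*l - 42*sin(2*l) - 13*cos(l)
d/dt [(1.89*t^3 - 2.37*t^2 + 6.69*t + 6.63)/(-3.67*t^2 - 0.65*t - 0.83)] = (-6.9363*t^4 - 2.457*t^3 + 21.3867*t^2 + 52.5984*t - 1.2432)/(13.4689*t^4 + 4.771*t^3 + 6.5147*t^2 + 1.079*t + 0.6889)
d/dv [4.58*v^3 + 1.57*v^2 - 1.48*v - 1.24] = 13.74*v^2 + 3.14*v - 1.48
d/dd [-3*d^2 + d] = 1 - 6*d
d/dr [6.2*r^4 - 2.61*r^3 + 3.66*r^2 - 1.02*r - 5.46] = 24.8*r^3 - 7.83*r^2 + 7.32*r - 1.02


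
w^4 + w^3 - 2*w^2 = w^2*(w - 1)*(w + 2)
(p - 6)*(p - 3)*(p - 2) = p^3 - 11*p^2 + 36*p - 36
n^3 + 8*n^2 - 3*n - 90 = (n - 3)*(n + 5)*(n + 6)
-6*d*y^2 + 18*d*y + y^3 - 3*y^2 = y*(-6*d + y)*(y - 3)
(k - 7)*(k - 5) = k^2 - 12*k + 35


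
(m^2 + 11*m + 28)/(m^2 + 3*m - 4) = (m + 7)/(m - 1)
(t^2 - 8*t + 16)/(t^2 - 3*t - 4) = (t - 4)/(t + 1)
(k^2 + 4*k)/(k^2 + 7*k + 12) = k/(k + 3)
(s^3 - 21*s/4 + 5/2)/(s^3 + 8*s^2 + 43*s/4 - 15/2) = (s - 2)/(s + 6)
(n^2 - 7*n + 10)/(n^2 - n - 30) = (-n^2 + 7*n - 10)/(-n^2 + n + 30)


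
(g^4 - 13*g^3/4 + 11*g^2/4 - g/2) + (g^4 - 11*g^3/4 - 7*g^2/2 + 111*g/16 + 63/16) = 2*g^4 - 6*g^3 - 3*g^2/4 + 103*g/16 + 63/16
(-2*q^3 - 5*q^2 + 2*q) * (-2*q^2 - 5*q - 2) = 4*q^5 + 20*q^4 + 25*q^3 - 4*q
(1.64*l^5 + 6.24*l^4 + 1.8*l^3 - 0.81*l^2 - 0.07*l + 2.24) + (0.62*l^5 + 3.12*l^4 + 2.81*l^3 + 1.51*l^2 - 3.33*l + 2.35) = 2.26*l^5 + 9.36*l^4 + 4.61*l^3 + 0.7*l^2 - 3.4*l + 4.59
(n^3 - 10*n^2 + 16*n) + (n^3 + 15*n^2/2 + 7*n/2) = 2*n^3 - 5*n^2/2 + 39*n/2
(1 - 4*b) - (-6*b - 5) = 2*b + 6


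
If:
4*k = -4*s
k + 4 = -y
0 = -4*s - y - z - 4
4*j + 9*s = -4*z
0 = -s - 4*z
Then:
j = 0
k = 0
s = 0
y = -4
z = 0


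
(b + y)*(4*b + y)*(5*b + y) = 20*b^3 + 29*b^2*y + 10*b*y^2 + y^3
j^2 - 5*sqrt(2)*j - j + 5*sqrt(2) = (j - 1)*(j - 5*sqrt(2))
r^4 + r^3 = r^3*(r + 1)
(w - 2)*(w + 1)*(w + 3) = w^3 + 2*w^2 - 5*w - 6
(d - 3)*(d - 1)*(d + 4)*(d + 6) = d^4 + 6*d^3 - 13*d^2 - 66*d + 72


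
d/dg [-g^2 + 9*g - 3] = 9 - 2*g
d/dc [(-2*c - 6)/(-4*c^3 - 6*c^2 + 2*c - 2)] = (2*c^3 + 3*c^2 - c - (c + 3)*(6*c^2 + 6*c - 1) + 1)/(2*c^3 + 3*c^2 - c + 1)^2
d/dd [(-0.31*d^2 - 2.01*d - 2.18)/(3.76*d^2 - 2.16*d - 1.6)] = (8.2272*d^2 + 17.3856*d - 1.4928)/(14.1376*d^4 - 16.2432*d^3 - 7.3664*d^2 + 6.912*d + 2.56)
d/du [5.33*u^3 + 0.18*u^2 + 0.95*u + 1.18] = 15.99*u^2 + 0.36*u + 0.95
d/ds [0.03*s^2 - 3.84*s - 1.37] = 0.06*s - 3.84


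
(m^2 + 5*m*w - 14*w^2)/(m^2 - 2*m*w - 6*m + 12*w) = (m + 7*w)/(m - 6)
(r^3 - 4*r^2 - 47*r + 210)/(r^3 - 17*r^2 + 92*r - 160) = (r^2 + r - 42)/(r^2 - 12*r + 32)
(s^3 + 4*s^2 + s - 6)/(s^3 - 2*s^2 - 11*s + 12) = (s + 2)/(s - 4)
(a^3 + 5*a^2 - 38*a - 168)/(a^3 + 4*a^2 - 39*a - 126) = (a + 4)/(a + 3)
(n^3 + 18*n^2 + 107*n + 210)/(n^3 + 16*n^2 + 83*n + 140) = (n + 6)/(n + 4)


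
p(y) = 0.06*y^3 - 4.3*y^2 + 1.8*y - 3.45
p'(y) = 0.18*y^2 - 8.6*y + 1.8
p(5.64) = -119.31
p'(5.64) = -40.98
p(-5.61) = -159.47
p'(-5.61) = 55.71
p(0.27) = -3.28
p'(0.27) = -0.51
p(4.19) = -66.99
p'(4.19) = -31.07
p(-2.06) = -25.93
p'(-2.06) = 20.28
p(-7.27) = -266.86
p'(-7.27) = 73.84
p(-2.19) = -28.65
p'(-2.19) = 21.50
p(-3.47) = -63.98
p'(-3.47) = 33.81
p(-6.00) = -182.01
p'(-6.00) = 59.88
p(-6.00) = -182.01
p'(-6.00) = 59.88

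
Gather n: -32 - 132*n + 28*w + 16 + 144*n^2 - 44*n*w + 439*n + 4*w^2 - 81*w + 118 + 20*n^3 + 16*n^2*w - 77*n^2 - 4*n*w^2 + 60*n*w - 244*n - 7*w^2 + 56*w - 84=20*n^3 + n^2*(16*w + 67) + n*(-4*w^2 + 16*w + 63) - 3*w^2 + 3*w + 18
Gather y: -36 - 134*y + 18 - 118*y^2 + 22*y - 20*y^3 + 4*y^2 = -20*y^3 - 114*y^2 - 112*y - 18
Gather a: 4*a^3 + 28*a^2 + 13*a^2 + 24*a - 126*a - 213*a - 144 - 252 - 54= 4*a^3 + 41*a^2 - 315*a - 450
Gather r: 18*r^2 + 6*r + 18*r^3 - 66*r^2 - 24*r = 18*r^3 - 48*r^2 - 18*r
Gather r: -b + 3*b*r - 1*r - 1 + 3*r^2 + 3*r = -b + 3*r^2 + r*(3*b + 2) - 1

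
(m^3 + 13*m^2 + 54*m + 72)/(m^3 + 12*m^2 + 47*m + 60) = (m + 6)/(m + 5)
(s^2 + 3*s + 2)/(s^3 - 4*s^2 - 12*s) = (s + 1)/(s*(s - 6))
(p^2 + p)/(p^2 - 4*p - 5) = p/(p - 5)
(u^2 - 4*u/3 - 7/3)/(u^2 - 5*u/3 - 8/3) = (3*u - 7)/(3*u - 8)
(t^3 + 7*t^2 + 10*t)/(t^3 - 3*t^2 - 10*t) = (t + 5)/(t - 5)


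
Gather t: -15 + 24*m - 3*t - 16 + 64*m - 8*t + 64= 88*m - 11*t + 33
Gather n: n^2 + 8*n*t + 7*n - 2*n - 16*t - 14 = n^2 + n*(8*t + 5) - 16*t - 14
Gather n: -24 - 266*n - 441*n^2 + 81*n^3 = 81*n^3 - 441*n^2 - 266*n - 24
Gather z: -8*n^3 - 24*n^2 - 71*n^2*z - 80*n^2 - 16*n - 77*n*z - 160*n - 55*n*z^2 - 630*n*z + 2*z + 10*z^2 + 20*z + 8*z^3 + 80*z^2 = -8*n^3 - 104*n^2 - 176*n + 8*z^3 + z^2*(90 - 55*n) + z*(-71*n^2 - 707*n + 22)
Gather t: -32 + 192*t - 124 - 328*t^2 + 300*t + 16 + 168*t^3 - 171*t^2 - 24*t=168*t^3 - 499*t^2 + 468*t - 140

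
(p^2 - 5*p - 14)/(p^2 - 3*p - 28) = (p + 2)/(p + 4)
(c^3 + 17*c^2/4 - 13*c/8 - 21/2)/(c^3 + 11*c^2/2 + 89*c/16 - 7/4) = 2*(2*c - 3)/(4*c - 1)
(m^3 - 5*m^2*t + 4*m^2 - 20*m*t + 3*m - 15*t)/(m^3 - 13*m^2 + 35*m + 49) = (m^2 - 5*m*t + 3*m - 15*t)/(m^2 - 14*m + 49)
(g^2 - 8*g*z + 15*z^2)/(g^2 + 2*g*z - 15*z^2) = (g - 5*z)/(g + 5*z)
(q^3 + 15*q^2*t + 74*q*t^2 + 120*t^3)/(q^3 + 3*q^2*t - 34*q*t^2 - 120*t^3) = (q + 6*t)/(q - 6*t)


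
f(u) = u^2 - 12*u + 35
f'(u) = 2*u - 12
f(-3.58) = 90.78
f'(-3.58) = -19.16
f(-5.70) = 135.89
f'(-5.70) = -23.40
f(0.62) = 27.94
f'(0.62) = -10.76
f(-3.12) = 82.17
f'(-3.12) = -18.24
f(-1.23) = 51.27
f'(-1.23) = -14.46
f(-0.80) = 45.24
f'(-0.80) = -13.60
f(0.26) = 31.95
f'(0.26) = -11.48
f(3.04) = 7.76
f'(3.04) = -5.92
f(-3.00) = 80.00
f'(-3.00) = -18.00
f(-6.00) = 143.00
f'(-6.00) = -24.00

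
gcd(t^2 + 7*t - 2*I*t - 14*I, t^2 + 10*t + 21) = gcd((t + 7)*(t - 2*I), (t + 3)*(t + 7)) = t + 7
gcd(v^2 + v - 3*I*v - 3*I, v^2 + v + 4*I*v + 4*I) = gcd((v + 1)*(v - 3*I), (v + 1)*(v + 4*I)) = v + 1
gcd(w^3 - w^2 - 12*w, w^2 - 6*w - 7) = 1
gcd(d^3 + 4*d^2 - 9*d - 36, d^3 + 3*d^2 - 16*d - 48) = d^2 + 7*d + 12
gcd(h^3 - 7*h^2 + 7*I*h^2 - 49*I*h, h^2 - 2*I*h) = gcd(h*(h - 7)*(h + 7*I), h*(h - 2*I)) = h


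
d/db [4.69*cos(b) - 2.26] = -4.69*sin(b)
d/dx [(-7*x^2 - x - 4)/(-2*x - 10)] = (7*x^2 + 70*x + 1)/(2*(x^2 + 10*x + 25))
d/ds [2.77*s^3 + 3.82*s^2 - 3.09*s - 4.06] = 8.31*s^2 + 7.64*s - 3.09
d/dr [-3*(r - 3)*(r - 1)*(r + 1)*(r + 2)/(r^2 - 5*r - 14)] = 6*(-r^3 + 12*r^2 - 21*r - 2)/(r^2 - 14*r + 49)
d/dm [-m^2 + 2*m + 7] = 2 - 2*m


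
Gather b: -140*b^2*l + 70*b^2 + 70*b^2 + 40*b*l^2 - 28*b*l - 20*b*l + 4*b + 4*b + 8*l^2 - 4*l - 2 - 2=b^2*(140 - 140*l) + b*(40*l^2 - 48*l + 8) + 8*l^2 - 4*l - 4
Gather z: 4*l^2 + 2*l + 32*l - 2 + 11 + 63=4*l^2 + 34*l + 72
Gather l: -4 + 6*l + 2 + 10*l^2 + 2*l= 10*l^2 + 8*l - 2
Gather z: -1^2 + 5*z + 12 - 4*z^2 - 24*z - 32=-4*z^2 - 19*z - 21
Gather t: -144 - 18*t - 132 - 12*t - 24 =-30*t - 300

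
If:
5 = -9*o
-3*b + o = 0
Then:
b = -5/27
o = -5/9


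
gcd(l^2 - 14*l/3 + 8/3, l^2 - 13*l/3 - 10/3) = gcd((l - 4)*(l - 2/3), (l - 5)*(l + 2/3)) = 1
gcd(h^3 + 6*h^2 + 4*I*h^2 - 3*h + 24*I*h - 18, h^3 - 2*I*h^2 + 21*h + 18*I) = h^2 + 4*I*h - 3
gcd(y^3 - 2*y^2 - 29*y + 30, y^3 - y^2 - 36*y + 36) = y^2 - 7*y + 6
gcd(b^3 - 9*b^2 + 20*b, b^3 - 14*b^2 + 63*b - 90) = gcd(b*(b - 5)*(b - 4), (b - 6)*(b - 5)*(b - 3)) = b - 5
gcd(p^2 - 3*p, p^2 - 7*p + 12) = p - 3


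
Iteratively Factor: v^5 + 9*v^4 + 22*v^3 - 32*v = (v)*(v^4 + 9*v^3 + 22*v^2 - 32) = v*(v + 4)*(v^3 + 5*v^2 + 2*v - 8) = v*(v + 2)*(v + 4)*(v^2 + 3*v - 4) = v*(v - 1)*(v + 2)*(v + 4)*(v + 4)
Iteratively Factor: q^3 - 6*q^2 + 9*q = (q - 3)*(q^2 - 3*q) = (q - 3)^2*(q)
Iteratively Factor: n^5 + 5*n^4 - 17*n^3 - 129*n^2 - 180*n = (n + 4)*(n^4 + n^3 - 21*n^2 - 45*n) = n*(n + 4)*(n^3 + n^2 - 21*n - 45) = n*(n + 3)*(n + 4)*(n^2 - 2*n - 15) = n*(n + 3)^2*(n + 4)*(n - 5)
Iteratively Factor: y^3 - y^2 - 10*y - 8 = (y - 4)*(y^2 + 3*y + 2) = (y - 4)*(y + 1)*(y + 2)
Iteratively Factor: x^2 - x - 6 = (x - 3)*(x + 2)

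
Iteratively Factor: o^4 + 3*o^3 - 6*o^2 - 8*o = (o + 4)*(o^3 - o^2 - 2*o) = (o + 1)*(o + 4)*(o^2 - 2*o) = o*(o + 1)*(o + 4)*(o - 2)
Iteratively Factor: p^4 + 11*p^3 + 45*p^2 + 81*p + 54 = (p + 3)*(p^3 + 8*p^2 + 21*p + 18) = (p + 2)*(p + 3)*(p^2 + 6*p + 9) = (p + 2)*(p + 3)^2*(p + 3)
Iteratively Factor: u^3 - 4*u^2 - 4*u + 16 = (u + 2)*(u^2 - 6*u + 8) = (u - 2)*(u + 2)*(u - 4)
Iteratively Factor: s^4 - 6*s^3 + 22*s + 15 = (s - 3)*(s^3 - 3*s^2 - 9*s - 5) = (s - 3)*(s + 1)*(s^2 - 4*s - 5) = (s - 3)*(s + 1)^2*(s - 5)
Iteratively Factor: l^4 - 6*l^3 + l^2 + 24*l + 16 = (l - 4)*(l^3 - 2*l^2 - 7*l - 4) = (l - 4)*(l + 1)*(l^2 - 3*l - 4) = (l - 4)^2*(l + 1)*(l + 1)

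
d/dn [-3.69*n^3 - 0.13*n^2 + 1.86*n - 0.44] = -11.07*n^2 - 0.26*n + 1.86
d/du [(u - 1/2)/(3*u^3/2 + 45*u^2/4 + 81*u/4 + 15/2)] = 2*(-8*u^3 - 24*u^2 + 30*u + 47)/(3*(4*u^6 + 60*u^5 + 333*u^4 + 850*u^3 + 1029*u^2 + 540*u + 100))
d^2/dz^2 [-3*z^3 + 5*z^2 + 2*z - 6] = 10 - 18*z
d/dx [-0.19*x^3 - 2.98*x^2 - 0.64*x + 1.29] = -0.57*x^2 - 5.96*x - 0.64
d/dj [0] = 0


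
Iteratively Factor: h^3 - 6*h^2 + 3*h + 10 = (h + 1)*(h^2 - 7*h + 10) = (h - 5)*(h + 1)*(h - 2)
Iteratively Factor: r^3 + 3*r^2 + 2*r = (r + 2)*(r^2 + r) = (r + 1)*(r + 2)*(r)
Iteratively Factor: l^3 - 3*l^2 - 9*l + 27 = (l + 3)*(l^2 - 6*l + 9) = (l - 3)*(l + 3)*(l - 3)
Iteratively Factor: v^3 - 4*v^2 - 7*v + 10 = (v + 2)*(v^2 - 6*v + 5) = (v - 1)*(v + 2)*(v - 5)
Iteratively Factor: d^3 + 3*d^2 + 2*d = (d + 2)*(d^2 + d) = d*(d + 2)*(d + 1)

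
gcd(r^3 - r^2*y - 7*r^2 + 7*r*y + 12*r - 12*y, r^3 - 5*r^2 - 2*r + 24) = r^2 - 7*r + 12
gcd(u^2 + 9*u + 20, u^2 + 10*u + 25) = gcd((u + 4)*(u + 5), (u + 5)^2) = u + 5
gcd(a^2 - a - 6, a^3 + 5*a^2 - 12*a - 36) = a^2 - a - 6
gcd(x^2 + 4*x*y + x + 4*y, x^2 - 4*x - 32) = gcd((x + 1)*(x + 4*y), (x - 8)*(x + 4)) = 1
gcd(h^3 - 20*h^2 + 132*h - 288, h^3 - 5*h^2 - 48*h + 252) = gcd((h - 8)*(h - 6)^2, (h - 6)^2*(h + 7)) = h^2 - 12*h + 36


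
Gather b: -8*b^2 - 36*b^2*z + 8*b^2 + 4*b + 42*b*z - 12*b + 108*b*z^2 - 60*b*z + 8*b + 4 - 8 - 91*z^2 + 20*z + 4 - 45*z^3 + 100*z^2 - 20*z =-36*b^2*z + b*(108*z^2 - 18*z) - 45*z^3 + 9*z^2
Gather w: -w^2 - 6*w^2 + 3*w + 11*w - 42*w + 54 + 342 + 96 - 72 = -7*w^2 - 28*w + 420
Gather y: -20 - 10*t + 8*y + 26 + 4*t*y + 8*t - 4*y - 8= -2*t + y*(4*t + 4) - 2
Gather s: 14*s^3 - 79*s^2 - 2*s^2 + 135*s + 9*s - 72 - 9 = 14*s^3 - 81*s^2 + 144*s - 81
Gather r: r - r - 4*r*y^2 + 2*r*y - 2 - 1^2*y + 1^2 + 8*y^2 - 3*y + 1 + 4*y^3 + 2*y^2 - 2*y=r*(-4*y^2 + 2*y) + 4*y^3 + 10*y^2 - 6*y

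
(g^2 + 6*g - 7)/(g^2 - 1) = (g + 7)/(g + 1)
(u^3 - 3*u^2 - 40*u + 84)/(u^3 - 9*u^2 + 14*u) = (u + 6)/u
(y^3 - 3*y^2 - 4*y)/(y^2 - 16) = y*(y + 1)/(y + 4)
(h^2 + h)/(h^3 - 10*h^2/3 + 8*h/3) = 3*(h + 1)/(3*h^2 - 10*h + 8)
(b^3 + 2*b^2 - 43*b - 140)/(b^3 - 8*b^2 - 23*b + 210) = (b + 4)/(b - 6)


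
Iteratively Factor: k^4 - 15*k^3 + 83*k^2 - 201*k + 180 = (k - 4)*(k^3 - 11*k^2 + 39*k - 45) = (k - 4)*(k - 3)*(k^2 - 8*k + 15) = (k - 5)*(k - 4)*(k - 3)*(k - 3)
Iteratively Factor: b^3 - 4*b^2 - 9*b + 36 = (b - 4)*(b^2 - 9) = (b - 4)*(b + 3)*(b - 3)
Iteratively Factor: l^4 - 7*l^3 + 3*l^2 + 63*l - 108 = (l - 3)*(l^3 - 4*l^2 - 9*l + 36) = (l - 3)*(l + 3)*(l^2 - 7*l + 12) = (l - 4)*(l - 3)*(l + 3)*(l - 3)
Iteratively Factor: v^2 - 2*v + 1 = (v - 1)*(v - 1)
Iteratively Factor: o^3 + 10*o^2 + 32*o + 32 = (o + 4)*(o^2 + 6*o + 8) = (o + 4)^2*(o + 2)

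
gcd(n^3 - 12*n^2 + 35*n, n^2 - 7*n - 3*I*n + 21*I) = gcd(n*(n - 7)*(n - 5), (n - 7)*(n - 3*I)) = n - 7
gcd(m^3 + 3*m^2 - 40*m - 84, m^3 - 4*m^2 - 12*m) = m^2 - 4*m - 12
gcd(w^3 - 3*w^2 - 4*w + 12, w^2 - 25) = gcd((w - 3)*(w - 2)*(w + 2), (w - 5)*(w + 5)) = 1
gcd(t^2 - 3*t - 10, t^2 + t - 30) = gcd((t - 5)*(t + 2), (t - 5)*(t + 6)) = t - 5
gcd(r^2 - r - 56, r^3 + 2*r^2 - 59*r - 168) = r^2 - r - 56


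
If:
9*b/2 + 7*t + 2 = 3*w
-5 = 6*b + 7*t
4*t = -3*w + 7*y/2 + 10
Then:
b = -49*y/69 - 74/23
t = 14*y/23 + 47/23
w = 49*y/138 + 14/23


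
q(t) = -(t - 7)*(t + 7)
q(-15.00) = -176.00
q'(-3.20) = 6.40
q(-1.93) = 45.28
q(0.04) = 49.00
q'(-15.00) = 30.00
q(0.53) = 48.72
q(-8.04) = -15.64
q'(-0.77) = 1.54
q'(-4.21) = 8.42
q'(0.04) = -0.08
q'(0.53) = -1.06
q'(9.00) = -18.00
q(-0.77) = 48.41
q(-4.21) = 31.28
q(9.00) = -32.00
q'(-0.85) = 1.70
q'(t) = -2*t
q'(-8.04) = 16.08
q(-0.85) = 48.28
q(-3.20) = 38.76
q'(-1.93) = 3.86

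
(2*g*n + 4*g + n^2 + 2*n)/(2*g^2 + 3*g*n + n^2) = (n + 2)/(g + n)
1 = 1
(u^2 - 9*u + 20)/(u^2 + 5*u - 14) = (u^2 - 9*u + 20)/(u^2 + 5*u - 14)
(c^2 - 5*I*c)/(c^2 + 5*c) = (c - 5*I)/(c + 5)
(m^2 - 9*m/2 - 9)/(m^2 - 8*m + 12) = (m + 3/2)/(m - 2)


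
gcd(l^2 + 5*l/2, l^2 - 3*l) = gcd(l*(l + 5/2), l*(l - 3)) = l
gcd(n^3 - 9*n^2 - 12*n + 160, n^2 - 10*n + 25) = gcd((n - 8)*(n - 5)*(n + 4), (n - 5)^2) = n - 5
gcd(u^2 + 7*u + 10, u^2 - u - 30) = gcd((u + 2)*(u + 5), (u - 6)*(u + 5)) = u + 5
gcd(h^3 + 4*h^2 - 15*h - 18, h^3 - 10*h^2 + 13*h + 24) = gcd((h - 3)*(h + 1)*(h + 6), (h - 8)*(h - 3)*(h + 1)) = h^2 - 2*h - 3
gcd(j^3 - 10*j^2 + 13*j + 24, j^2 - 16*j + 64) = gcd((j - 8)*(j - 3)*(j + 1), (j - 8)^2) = j - 8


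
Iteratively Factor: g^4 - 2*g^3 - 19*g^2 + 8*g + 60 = (g - 5)*(g^3 + 3*g^2 - 4*g - 12) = (g - 5)*(g - 2)*(g^2 + 5*g + 6) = (g - 5)*(g - 2)*(g + 2)*(g + 3)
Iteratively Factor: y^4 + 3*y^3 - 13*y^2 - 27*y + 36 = (y + 3)*(y^3 - 13*y + 12) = (y - 1)*(y + 3)*(y^2 + y - 12) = (y - 3)*(y - 1)*(y + 3)*(y + 4)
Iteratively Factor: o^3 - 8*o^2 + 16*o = (o - 4)*(o^2 - 4*o) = (o - 4)^2*(o)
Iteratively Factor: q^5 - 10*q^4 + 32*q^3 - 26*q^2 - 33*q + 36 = (q - 3)*(q^4 - 7*q^3 + 11*q^2 + 7*q - 12) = (q - 3)^2*(q^3 - 4*q^2 - q + 4) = (q - 4)*(q - 3)^2*(q^2 - 1) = (q - 4)*(q - 3)^2*(q + 1)*(q - 1)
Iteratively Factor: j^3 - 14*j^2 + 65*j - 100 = (j - 5)*(j^2 - 9*j + 20) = (j - 5)*(j - 4)*(j - 5)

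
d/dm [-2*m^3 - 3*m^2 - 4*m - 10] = -6*m^2 - 6*m - 4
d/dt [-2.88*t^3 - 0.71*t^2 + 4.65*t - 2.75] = -8.64*t^2 - 1.42*t + 4.65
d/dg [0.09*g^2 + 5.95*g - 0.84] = 0.18*g + 5.95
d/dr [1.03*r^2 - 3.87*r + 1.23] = 2.06*r - 3.87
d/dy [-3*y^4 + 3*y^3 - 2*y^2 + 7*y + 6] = -12*y^3 + 9*y^2 - 4*y + 7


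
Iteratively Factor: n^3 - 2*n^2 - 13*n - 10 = (n + 2)*(n^2 - 4*n - 5) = (n + 1)*(n + 2)*(n - 5)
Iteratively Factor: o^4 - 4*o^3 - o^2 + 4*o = (o - 1)*(o^3 - 3*o^2 - 4*o) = (o - 1)*(o + 1)*(o^2 - 4*o) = o*(o - 1)*(o + 1)*(o - 4)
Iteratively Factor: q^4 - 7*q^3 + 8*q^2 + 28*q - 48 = (q + 2)*(q^3 - 9*q^2 + 26*q - 24) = (q - 3)*(q + 2)*(q^2 - 6*q + 8) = (q - 3)*(q - 2)*(q + 2)*(q - 4)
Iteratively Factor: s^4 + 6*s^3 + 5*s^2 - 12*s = (s + 4)*(s^3 + 2*s^2 - 3*s) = (s + 3)*(s + 4)*(s^2 - s) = s*(s + 3)*(s + 4)*(s - 1)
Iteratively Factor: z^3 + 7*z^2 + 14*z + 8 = (z + 1)*(z^2 + 6*z + 8) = (z + 1)*(z + 4)*(z + 2)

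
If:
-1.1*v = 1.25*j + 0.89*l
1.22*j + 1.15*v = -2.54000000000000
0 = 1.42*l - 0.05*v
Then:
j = 50.18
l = -1.95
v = -55.44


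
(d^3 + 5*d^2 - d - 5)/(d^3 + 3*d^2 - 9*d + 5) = (d + 1)/(d - 1)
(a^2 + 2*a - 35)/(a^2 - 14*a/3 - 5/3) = 3*(a + 7)/(3*a + 1)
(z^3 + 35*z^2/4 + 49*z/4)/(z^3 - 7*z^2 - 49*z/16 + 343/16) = 4*z*(z + 7)/(4*z^2 - 35*z + 49)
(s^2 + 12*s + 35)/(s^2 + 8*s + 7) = (s + 5)/(s + 1)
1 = 1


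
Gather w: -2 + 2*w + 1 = 2*w - 1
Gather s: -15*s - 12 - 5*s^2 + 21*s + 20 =-5*s^2 + 6*s + 8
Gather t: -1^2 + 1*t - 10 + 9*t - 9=10*t - 20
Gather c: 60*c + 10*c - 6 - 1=70*c - 7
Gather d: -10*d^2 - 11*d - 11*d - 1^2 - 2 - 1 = -10*d^2 - 22*d - 4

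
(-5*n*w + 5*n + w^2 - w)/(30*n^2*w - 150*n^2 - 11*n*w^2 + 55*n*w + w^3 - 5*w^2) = (w - 1)/(-6*n*w + 30*n + w^2 - 5*w)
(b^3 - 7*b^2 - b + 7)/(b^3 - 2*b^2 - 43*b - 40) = (b^2 - 8*b + 7)/(b^2 - 3*b - 40)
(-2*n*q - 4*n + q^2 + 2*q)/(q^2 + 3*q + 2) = (-2*n + q)/(q + 1)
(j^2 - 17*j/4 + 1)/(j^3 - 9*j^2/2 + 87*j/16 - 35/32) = 8*(j - 4)/(8*j^2 - 34*j + 35)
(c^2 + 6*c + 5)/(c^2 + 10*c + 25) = (c + 1)/(c + 5)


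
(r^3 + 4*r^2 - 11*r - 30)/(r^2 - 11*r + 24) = (r^2 + 7*r + 10)/(r - 8)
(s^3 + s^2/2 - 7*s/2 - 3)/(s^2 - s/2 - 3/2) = (2*s^2 - s - 6)/(2*s - 3)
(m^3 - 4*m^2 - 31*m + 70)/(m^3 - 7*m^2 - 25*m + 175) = (m - 2)/(m - 5)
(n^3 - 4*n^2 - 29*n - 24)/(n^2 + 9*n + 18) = (n^2 - 7*n - 8)/(n + 6)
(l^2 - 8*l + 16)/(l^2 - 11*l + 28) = (l - 4)/(l - 7)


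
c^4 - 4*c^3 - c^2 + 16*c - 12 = (c - 3)*(c - 2)*(c - 1)*(c + 2)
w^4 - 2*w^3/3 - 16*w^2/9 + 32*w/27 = w*(w - 4/3)*(w - 2/3)*(w + 4/3)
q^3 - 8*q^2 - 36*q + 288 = (q - 8)*(q - 6)*(q + 6)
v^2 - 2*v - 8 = (v - 4)*(v + 2)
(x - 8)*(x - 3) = x^2 - 11*x + 24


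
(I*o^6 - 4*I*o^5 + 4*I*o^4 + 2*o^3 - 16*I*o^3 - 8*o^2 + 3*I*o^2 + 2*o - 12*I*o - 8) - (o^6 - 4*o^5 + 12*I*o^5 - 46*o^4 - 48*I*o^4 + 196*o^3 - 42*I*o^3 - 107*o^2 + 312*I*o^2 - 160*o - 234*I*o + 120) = -o^6 + I*o^6 + 4*o^5 - 16*I*o^5 + 46*o^4 + 52*I*o^4 - 194*o^3 + 26*I*o^3 + 99*o^2 - 309*I*o^2 + 162*o + 222*I*o - 128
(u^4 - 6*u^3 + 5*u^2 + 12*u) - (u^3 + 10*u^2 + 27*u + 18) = u^4 - 7*u^3 - 5*u^2 - 15*u - 18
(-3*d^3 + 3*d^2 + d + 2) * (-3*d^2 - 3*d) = 9*d^5 - 12*d^3 - 9*d^2 - 6*d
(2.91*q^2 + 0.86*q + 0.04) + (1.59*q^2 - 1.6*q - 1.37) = 4.5*q^2 - 0.74*q - 1.33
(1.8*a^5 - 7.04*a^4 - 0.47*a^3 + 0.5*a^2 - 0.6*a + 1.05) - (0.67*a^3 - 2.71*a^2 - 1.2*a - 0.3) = 1.8*a^5 - 7.04*a^4 - 1.14*a^3 + 3.21*a^2 + 0.6*a + 1.35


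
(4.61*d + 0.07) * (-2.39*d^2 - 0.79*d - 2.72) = -11.0179*d^3 - 3.8092*d^2 - 12.5945*d - 0.1904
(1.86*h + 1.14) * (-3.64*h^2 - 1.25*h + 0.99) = -6.7704*h^3 - 6.4746*h^2 + 0.4164*h + 1.1286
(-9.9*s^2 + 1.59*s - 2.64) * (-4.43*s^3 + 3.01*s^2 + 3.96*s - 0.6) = 43.857*s^5 - 36.8427*s^4 - 22.7229*s^3 + 4.29*s^2 - 11.4084*s + 1.584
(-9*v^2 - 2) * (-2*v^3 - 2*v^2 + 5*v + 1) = 18*v^5 + 18*v^4 - 41*v^3 - 5*v^2 - 10*v - 2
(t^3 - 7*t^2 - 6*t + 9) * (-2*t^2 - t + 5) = -2*t^5 + 13*t^4 + 24*t^3 - 47*t^2 - 39*t + 45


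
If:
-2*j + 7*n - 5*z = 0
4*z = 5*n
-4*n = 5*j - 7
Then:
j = 21/47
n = 56/47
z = 70/47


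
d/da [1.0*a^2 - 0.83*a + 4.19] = 2.0*a - 0.83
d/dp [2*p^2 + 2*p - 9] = 4*p + 2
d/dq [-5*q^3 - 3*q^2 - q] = -15*q^2 - 6*q - 1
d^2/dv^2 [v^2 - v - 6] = 2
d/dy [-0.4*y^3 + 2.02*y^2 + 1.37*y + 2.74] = -1.2*y^2 + 4.04*y + 1.37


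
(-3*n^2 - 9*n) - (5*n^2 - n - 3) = -8*n^2 - 8*n + 3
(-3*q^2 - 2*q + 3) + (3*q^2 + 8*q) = 6*q + 3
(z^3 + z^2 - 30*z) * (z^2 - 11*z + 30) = z^5 - 10*z^4 - 11*z^3 + 360*z^2 - 900*z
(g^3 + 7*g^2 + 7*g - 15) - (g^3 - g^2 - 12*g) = 8*g^2 + 19*g - 15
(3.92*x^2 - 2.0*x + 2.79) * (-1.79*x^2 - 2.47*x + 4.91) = -7.0168*x^4 - 6.1024*x^3 + 19.1931*x^2 - 16.7113*x + 13.6989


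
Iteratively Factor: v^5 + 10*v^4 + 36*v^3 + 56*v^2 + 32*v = (v + 4)*(v^4 + 6*v^3 + 12*v^2 + 8*v) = (v + 2)*(v + 4)*(v^3 + 4*v^2 + 4*v) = v*(v + 2)*(v + 4)*(v^2 + 4*v + 4) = v*(v + 2)^2*(v + 4)*(v + 2)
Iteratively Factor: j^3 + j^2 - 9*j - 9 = (j + 1)*(j^2 - 9) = (j + 1)*(j + 3)*(j - 3)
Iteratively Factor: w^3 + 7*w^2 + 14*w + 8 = (w + 2)*(w^2 + 5*w + 4) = (w + 2)*(w + 4)*(w + 1)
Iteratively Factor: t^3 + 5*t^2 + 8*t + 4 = (t + 1)*(t^2 + 4*t + 4) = (t + 1)*(t + 2)*(t + 2)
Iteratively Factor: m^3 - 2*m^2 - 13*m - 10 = (m + 2)*(m^2 - 4*m - 5) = (m - 5)*(m + 2)*(m + 1)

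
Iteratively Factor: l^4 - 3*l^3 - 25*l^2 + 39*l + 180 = (l - 4)*(l^3 + l^2 - 21*l - 45) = (l - 4)*(l + 3)*(l^2 - 2*l - 15) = (l - 5)*(l - 4)*(l + 3)*(l + 3)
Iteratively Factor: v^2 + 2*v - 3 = (v - 1)*(v + 3)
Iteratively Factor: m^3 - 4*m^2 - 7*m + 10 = (m - 1)*(m^2 - 3*m - 10) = (m - 1)*(m + 2)*(m - 5)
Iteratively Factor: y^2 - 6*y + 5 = (y - 5)*(y - 1)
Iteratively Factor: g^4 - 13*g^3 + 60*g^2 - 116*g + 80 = (g - 2)*(g^3 - 11*g^2 + 38*g - 40) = (g - 4)*(g - 2)*(g^2 - 7*g + 10) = (g - 4)*(g - 2)^2*(g - 5)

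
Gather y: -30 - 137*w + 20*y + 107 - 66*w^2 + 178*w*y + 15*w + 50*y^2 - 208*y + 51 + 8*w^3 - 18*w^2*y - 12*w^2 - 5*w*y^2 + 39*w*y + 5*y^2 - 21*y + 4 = 8*w^3 - 78*w^2 - 122*w + y^2*(55 - 5*w) + y*(-18*w^2 + 217*w - 209) + 132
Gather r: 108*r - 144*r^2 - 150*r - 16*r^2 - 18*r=-160*r^2 - 60*r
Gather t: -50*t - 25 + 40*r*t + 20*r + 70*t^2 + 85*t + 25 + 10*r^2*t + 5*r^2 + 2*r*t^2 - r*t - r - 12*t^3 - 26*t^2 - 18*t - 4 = 5*r^2 + 19*r - 12*t^3 + t^2*(2*r + 44) + t*(10*r^2 + 39*r + 17) - 4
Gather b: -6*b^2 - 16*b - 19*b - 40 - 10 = -6*b^2 - 35*b - 50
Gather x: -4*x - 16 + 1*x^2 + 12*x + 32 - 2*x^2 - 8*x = 16 - x^2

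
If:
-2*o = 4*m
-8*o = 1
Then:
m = 1/16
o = -1/8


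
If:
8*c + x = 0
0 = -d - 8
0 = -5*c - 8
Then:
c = -8/5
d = -8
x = 64/5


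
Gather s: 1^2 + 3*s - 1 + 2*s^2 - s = 2*s^2 + 2*s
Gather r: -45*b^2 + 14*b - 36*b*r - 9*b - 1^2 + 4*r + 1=-45*b^2 + 5*b + r*(4 - 36*b)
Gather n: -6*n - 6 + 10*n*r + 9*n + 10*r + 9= n*(10*r + 3) + 10*r + 3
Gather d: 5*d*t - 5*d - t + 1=d*(5*t - 5) - t + 1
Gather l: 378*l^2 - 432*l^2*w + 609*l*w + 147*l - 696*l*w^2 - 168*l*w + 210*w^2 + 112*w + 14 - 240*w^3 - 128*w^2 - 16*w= l^2*(378 - 432*w) + l*(-696*w^2 + 441*w + 147) - 240*w^3 + 82*w^2 + 96*w + 14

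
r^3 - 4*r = r*(r - 2)*(r + 2)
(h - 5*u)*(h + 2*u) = h^2 - 3*h*u - 10*u^2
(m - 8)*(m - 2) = m^2 - 10*m + 16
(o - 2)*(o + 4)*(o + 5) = o^3 + 7*o^2 + 2*o - 40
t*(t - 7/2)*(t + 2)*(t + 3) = t^4 + 3*t^3/2 - 23*t^2/2 - 21*t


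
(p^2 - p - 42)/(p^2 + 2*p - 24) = (p - 7)/(p - 4)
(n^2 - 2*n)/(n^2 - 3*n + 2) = n/(n - 1)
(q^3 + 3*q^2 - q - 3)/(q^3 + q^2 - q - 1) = (q + 3)/(q + 1)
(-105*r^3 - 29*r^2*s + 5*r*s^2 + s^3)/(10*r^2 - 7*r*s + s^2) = (-21*r^2 - 10*r*s - s^2)/(2*r - s)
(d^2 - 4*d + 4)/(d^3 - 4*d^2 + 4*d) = 1/d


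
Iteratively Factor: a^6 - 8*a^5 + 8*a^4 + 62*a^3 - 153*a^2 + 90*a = (a - 1)*(a^5 - 7*a^4 + a^3 + 63*a^2 - 90*a) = (a - 2)*(a - 1)*(a^4 - 5*a^3 - 9*a^2 + 45*a) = (a - 5)*(a - 2)*(a - 1)*(a^3 - 9*a) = a*(a - 5)*(a - 2)*(a - 1)*(a^2 - 9) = a*(a - 5)*(a - 2)*(a - 1)*(a + 3)*(a - 3)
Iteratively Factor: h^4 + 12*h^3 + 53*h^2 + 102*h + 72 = (h + 3)*(h^3 + 9*h^2 + 26*h + 24) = (h + 3)*(h + 4)*(h^2 + 5*h + 6) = (h + 2)*(h + 3)*(h + 4)*(h + 3)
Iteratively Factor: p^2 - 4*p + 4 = (p - 2)*(p - 2)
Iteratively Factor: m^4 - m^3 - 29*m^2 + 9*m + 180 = (m - 3)*(m^3 + 2*m^2 - 23*m - 60) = (m - 5)*(m - 3)*(m^2 + 7*m + 12) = (m - 5)*(m - 3)*(m + 4)*(m + 3)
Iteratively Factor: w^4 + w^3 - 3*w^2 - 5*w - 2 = (w + 1)*(w^3 - 3*w - 2) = (w - 2)*(w + 1)*(w^2 + 2*w + 1) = (w - 2)*(w + 1)^2*(w + 1)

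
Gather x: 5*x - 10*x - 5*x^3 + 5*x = -5*x^3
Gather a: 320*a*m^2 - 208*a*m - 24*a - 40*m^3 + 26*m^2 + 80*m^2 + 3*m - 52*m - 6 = a*(320*m^2 - 208*m - 24) - 40*m^3 + 106*m^2 - 49*m - 6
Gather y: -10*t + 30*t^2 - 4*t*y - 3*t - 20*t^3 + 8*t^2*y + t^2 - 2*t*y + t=-20*t^3 + 31*t^2 - 12*t + y*(8*t^2 - 6*t)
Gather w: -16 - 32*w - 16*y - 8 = -32*w - 16*y - 24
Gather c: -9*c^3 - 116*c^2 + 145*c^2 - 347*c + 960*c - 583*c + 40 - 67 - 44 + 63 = -9*c^3 + 29*c^2 + 30*c - 8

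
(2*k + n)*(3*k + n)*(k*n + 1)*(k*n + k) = 6*k^4*n^2 + 6*k^4*n + 5*k^3*n^3 + 5*k^3*n^2 + 6*k^3*n + 6*k^3 + k^2*n^4 + k^2*n^3 + 5*k^2*n^2 + 5*k^2*n + k*n^3 + k*n^2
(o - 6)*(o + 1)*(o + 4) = o^3 - o^2 - 26*o - 24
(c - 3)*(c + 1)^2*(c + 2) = c^4 + c^3 - 7*c^2 - 13*c - 6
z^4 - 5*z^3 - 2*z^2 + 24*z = z*(z - 4)*(z - 3)*(z + 2)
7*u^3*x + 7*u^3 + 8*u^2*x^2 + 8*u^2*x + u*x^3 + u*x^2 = (u + x)*(7*u + x)*(u*x + u)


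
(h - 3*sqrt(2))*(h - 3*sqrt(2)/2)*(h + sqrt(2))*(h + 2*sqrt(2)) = h^4 - 3*sqrt(2)*h^3/2 - 14*h^2 + 9*sqrt(2)*h + 36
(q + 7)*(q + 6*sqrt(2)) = q^2 + 7*q + 6*sqrt(2)*q + 42*sqrt(2)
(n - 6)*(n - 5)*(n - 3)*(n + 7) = n^4 - 7*n^3 - 35*n^2 + 351*n - 630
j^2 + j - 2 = (j - 1)*(j + 2)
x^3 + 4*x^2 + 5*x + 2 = (x + 1)^2*(x + 2)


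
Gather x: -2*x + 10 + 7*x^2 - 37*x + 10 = 7*x^2 - 39*x + 20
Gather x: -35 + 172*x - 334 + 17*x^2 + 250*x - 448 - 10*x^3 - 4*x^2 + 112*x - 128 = -10*x^3 + 13*x^2 + 534*x - 945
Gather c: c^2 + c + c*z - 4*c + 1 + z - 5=c^2 + c*(z - 3) + z - 4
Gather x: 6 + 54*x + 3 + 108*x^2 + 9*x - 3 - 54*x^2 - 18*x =54*x^2 + 45*x + 6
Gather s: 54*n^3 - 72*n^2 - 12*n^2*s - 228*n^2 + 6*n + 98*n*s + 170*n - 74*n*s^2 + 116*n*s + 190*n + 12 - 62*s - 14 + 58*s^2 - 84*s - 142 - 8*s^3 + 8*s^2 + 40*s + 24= 54*n^3 - 300*n^2 + 366*n - 8*s^3 + s^2*(66 - 74*n) + s*(-12*n^2 + 214*n - 106) - 120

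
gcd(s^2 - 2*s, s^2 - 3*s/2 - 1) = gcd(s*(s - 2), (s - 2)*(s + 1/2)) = s - 2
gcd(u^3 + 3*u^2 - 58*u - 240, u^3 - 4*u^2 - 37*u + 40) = u^2 - 3*u - 40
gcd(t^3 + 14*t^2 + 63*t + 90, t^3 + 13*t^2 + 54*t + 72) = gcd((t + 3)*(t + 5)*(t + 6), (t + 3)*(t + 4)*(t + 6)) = t^2 + 9*t + 18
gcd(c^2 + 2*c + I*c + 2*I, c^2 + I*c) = c + I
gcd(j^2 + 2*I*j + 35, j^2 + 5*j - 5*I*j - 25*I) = j - 5*I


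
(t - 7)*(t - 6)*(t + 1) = t^3 - 12*t^2 + 29*t + 42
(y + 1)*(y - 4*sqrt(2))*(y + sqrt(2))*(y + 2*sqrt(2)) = y^4 - sqrt(2)*y^3 + y^3 - 20*y^2 - sqrt(2)*y^2 - 16*sqrt(2)*y - 20*y - 16*sqrt(2)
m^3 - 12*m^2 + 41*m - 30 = (m - 6)*(m - 5)*(m - 1)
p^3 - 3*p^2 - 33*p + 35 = (p - 7)*(p - 1)*(p + 5)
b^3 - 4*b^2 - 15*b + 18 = (b - 6)*(b - 1)*(b + 3)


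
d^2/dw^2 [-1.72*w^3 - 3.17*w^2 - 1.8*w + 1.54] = -10.32*w - 6.34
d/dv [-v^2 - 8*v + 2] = -2*v - 8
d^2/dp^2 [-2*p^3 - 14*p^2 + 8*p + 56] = -12*p - 28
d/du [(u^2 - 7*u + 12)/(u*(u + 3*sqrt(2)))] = (3*sqrt(2)*u^2 + 7*u^2 - 24*u - 36*sqrt(2))/(u^2*(u^2 + 6*sqrt(2)*u + 18))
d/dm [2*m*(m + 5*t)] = 4*m + 10*t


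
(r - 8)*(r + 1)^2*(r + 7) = r^4 + r^3 - 57*r^2 - 113*r - 56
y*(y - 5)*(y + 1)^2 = y^4 - 3*y^3 - 9*y^2 - 5*y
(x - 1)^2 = x^2 - 2*x + 1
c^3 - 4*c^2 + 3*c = c*(c - 3)*(c - 1)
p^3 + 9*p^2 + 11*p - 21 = (p - 1)*(p + 3)*(p + 7)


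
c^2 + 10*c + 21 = (c + 3)*(c + 7)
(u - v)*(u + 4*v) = u^2 + 3*u*v - 4*v^2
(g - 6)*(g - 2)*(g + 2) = g^3 - 6*g^2 - 4*g + 24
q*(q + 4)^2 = q^3 + 8*q^2 + 16*q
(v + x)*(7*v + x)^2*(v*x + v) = 49*v^4*x + 49*v^4 + 63*v^3*x^2 + 63*v^3*x + 15*v^2*x^3 + 15*v^2*x^2 + v*x^4 + v*x^3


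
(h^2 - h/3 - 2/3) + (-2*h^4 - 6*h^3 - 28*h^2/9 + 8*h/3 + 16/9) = -2*h^4 - 6*h^3 - 19*h^2/9 + 7*h/3 + 10/9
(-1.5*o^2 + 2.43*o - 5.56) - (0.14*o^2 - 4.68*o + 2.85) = -1.64*o^2 + 7.11*o - 8.41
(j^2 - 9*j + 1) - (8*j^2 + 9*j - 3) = -7*j^2 - 18*j + 4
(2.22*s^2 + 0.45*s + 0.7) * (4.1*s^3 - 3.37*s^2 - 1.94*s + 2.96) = 9.102*s^5 - 5.6364*s^4 - 2.9533*s^3 + 3.3392*s^2 - 0.0259999999999998*s + 2.072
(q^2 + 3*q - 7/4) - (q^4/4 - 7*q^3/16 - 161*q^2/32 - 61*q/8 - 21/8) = -q^4/4 + 7*q^3/16 + 193*q^2/32 + 85*q/8 + 7/8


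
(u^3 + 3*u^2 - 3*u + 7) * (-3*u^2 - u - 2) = -3*u^5 - 10*u^4 + 4*u^3 - 24*u^2 - u - 14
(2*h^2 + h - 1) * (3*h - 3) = 6*h^3 - 3*h^2 - 6*h + 3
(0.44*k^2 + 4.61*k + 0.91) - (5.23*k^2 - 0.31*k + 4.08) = -4.79*k^2 + 4.92*k - 3.17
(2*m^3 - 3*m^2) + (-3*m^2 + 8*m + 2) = 2*m^3 - 6*m^2 + 8*m + 2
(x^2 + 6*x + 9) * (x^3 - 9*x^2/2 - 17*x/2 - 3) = x^5 + 3*x^4/2 - 53*x^3/2 - 189*x^2/2 - 189*x/2 - 27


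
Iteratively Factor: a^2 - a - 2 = (a + 1)*(a - 2)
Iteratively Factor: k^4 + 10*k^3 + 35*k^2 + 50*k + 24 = (k + 4)*(k^3 + 6*k^2 + 11*k + 6) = (k + 2)*(k + 4)*(k^2 + 4*k + 3) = (k + 2)*(k + 3)*(k + 4)*(k + 1)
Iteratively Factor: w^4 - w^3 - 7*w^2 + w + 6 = (w + 2)*(w^3 - 3*w^2 - w + 3) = (w - 1)*(w + 2)*(w^2 - 2*w - 3) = (w - 3)*(w - 1)*(w + 2)*(w + 1)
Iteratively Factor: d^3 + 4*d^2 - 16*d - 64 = (d - 4)*(d^2 + 8*d + 16) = (d - 4)*(d + 4)*(d + 4)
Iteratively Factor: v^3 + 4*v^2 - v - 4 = (v + 4)*(v^2 - 1) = (v - 1)*(v + 4)*(v + 1)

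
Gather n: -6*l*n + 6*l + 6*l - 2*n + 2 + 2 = 12*l + n*(-6*l - 2) + 4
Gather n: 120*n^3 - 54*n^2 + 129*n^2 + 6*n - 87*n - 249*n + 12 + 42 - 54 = 120*n^3 + 75*n^2 - 330*n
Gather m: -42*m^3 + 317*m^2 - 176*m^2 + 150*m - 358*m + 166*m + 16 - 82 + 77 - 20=-42*m^3 + 141*m^2 - 42*m - 9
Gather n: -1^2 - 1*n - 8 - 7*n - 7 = -8*n - 16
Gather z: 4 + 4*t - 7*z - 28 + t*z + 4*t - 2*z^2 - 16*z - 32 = 8*t - 2*z^2 + z*(t - 23) - 56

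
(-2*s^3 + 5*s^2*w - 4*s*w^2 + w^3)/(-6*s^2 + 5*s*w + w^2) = (2*s^2 - 3*s*w + w^2)/(6*s + w)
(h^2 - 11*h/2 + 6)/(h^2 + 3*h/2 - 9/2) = (h - 4)/(h + 3)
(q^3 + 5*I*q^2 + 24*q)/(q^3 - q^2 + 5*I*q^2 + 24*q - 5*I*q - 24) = q/(q - 1)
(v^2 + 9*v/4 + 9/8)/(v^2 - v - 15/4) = (4*v + 3)/(2*(2*v - 5))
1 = 1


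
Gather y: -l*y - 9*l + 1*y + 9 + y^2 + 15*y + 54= -9*l + y^2 + y*(16 - l) + 63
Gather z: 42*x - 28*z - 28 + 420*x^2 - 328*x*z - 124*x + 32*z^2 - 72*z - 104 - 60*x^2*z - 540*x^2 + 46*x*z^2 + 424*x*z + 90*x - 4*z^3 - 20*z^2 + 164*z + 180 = -120*x^2 + 8*x - 4*z^3 + z^2*(46*x + 12) + z*(-60*x^2 + 96*x + 64) + 48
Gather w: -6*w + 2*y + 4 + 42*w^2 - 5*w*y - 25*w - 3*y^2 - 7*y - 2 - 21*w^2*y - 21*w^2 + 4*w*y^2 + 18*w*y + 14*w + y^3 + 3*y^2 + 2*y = w^2*(21 - 21*y) + w*(4*y^2 + 13*y - 17) + y^3 - 3*y + 2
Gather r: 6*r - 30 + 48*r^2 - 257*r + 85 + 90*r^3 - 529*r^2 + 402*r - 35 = 90*r^3 - 481*r^2 + 151*r + 20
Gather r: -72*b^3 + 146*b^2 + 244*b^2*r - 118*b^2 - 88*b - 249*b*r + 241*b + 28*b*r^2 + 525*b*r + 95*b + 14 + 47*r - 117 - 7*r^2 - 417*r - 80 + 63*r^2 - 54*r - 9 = -72*b^3 + 28*b^2 + 248*b + r^2*(28*b + 56) + r*(244*b^2 + 276*b - 424) - 192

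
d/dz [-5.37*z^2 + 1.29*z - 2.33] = 1.29 - 10.74*z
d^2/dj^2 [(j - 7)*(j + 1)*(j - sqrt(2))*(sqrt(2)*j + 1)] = 12*sqrt(2)*j^2 - 36*sqrt(2)*j - 6*j - 16*sqrt(2) + 12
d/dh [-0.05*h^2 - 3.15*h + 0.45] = -0.1*h - 3.15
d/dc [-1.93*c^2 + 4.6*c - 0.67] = 4.6 - 3.86*c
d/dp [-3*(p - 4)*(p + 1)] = 9 - 6*p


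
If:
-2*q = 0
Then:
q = 0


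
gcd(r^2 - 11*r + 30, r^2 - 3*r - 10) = r - 5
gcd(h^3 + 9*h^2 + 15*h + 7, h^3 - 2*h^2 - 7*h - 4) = h^2 + 2*h + 1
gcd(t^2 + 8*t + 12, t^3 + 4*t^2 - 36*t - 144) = t + 6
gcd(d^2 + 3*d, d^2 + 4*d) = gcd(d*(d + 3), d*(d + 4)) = d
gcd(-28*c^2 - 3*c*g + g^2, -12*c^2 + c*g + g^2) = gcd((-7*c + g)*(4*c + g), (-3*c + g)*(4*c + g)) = 4*c + g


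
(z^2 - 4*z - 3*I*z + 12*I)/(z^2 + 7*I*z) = (z^2 - 4*z - 3*I*z + 12*I)/(z*(z + 7*I))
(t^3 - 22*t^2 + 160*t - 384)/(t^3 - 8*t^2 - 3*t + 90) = (t^2 - 16*t + 64)/(t^2 - 2*t - 15)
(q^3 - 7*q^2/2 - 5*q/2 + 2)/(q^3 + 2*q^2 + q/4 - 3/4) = 2*(q - 4)/(2*q + 3)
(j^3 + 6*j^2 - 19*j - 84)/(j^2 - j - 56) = (j^2 - j - 12)/(j - 8)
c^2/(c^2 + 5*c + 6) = c^2/(c^2 + 5*c + 6)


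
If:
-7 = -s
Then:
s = 7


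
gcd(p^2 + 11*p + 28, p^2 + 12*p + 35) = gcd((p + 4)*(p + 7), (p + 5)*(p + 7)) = p + 7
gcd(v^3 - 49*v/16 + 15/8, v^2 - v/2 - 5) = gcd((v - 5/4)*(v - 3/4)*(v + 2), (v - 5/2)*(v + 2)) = v + 2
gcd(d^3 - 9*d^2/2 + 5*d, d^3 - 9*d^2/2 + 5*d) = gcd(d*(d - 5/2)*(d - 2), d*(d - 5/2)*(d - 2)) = d^3 - 9*d^2/2 + 5*d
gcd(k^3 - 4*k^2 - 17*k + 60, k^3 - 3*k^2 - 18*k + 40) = k^2 - k - 20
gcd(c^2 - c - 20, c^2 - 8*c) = 1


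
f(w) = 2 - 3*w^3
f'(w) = -9*w^2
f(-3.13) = 93.99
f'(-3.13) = -88.17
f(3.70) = -149.96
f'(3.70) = -123.21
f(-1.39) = 10.06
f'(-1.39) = -17.39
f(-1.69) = 16.48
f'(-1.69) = -25.70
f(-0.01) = 2.00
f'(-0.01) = -0.00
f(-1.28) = 8.29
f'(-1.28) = -14.75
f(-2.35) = 40.93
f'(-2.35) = -49.70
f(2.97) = -76.59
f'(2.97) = -79.39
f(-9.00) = 2189.00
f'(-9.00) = -729.00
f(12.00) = -5182.00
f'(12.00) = -1296.00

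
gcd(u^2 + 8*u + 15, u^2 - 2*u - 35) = u + 5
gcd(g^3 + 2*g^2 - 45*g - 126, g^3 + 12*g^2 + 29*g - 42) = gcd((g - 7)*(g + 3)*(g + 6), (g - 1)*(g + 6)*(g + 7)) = g + 6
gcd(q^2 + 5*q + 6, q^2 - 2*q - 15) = q + 3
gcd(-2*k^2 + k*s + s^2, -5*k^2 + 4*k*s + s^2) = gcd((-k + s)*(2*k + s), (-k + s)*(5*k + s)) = -k + s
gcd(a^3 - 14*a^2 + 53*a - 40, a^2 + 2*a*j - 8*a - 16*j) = a - 8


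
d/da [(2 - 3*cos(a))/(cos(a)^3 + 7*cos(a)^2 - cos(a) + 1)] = (-6*cos(a)^3 - 15*cos(a)^2 + 28*cos(a) + 1)*sin(a)/(sin(a)^2*cos(a) + 7*sin(a)^2 - 8)^2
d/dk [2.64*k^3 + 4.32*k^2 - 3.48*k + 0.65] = 7.92*k^2 + 8.64*k - 3.48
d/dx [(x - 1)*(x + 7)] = 2*x + 6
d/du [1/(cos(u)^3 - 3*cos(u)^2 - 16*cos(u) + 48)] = (3*cos(u)^2 - 6*cos(u) - 16)*sin(u)/(cos(u)^3 - 3*cos(u)^2 - 16*cos(u) + 48)^2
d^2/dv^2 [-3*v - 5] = 0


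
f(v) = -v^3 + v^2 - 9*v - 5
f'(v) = -3*v^2 + 2*v - 9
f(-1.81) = 20.50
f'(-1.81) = -22.45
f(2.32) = -32.98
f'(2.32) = -20.51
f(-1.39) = 12.13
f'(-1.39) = -17.58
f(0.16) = -6.42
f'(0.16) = -8.76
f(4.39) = -109.84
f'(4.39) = -58.04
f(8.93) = -717.75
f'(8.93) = -230.37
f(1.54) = -20.14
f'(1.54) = -13.03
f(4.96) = -147.06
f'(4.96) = -72.88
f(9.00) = -734.00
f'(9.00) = -234.00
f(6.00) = -239.00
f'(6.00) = -105.00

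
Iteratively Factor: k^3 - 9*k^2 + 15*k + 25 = (k - 5)*(k^2 - 4*k - 5) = (k - 5)^2*(k + 1)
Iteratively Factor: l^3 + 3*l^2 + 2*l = (l + 1)*(l^2 + 2*l) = (l + 1)*(l + 2)*(l)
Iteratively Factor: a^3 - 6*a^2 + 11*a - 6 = (a - 2)*(a^2 - 4*a + 3) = (a - 2)*(a - 1)*(a - 3)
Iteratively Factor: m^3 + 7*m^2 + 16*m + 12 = (m + 2)*(m^2 + 5*m + 6) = (m + 2)*(m + 3)*(m + 2)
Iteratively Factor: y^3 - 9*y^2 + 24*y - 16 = (y - 4)*(y^2 - 5*y + 4) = (y - 4)*(y - 1)*(y - 4)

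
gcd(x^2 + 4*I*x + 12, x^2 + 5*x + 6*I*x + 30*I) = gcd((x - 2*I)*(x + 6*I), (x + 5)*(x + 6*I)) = x + 6*I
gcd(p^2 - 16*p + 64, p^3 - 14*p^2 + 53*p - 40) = p - 8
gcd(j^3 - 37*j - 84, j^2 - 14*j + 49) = j - 7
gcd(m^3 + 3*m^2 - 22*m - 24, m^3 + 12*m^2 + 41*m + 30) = m^2 + 7*m + 6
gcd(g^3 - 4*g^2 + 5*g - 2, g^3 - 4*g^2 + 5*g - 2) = g^3 - 4*g^2 + 5*g - 2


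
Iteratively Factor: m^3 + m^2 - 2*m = (m - 1)*(m^2 + 2*m) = (m - 1)*(m + 2)*(m)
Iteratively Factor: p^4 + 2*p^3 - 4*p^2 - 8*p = (p + 2)*(p^3 - 4*p) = (p + 2)^2*(p^2 - 2*p) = (p - 2)*(p + 2)^2*(p)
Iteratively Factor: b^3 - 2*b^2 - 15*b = (b - 5)*(b^2 + 3*b) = b*(b - 5)*(b + 3)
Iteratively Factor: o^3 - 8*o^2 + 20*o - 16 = (o - 4)*(o^2 - 4*o + 4) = (o - 4)*(o - 2)*(o - 2)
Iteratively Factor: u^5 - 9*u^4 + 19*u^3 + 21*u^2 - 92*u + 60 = (u - 1)*(u^4 - 8*u^3 + 11*u^2 + 32*u - 60) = (u - 5)*(u - 1)*(u^3 - 3*u^2 - 4*u + 12) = (u - 5)*(u - 2)*(u - 1)*(u^2 - u - 6) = (u - 5)*(u - 3)*(u - 2)*(u - 1)*(u + 2)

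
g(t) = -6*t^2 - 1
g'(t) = -12*t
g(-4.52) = -123.58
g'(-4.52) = 54.24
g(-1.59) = -16.17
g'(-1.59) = 19.08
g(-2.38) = -34.99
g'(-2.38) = 28.56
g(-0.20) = -1.24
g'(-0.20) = 2.40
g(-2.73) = -45.72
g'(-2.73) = 32.76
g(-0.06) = -1.02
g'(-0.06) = 0.72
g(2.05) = -26.22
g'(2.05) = -24.60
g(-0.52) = -2.62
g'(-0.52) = 6.24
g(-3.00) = -55.00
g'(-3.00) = 36.00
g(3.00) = -55.00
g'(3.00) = -36.00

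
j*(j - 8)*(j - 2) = j^3 - 10*j^2 + 16*j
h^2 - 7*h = h*(h - 7)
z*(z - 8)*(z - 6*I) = z^3 - 8*z^2 - 6*I*z^2 + 48*I*z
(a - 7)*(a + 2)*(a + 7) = a^3 + 2*a^2 - 49*a - 98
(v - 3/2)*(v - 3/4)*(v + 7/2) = v^3 + 5*v^2/4 - 27*v/4 + 63/16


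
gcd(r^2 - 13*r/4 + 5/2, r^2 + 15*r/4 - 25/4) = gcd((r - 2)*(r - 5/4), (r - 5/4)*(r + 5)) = r - 5/4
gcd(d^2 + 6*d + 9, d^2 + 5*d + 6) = d + 3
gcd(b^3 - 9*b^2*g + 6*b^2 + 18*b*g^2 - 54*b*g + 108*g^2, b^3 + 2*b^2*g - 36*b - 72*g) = b + 6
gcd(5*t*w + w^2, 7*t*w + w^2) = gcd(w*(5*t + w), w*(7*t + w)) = w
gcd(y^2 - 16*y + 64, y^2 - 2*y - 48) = y - 8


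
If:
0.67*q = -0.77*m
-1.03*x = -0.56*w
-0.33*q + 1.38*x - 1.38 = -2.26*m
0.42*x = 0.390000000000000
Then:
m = 0.04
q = -0.04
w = 1.71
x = 0.93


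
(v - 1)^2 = v^2 - 2*v + 1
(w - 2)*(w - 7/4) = w^2 - 15*w/4 + 7/2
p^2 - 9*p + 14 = (p - 7)*(p - 2)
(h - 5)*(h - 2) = h^2 - 7*h + 10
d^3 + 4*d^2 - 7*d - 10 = (d - 2)*(d + 1)*(d + 5)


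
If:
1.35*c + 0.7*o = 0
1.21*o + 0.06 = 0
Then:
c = 0.03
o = -0.05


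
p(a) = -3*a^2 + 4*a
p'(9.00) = -50.00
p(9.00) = -207.00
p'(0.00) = 4.00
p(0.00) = 0.00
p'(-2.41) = 18.46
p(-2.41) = -27.06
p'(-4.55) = 31.30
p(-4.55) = -80.31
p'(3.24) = -15.44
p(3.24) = -18.53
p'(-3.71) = 26.26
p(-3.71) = -56.13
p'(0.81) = -0.86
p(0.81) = 1.27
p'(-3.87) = 27.22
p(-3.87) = -60.41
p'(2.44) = -10.64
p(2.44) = -8.10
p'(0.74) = -0.44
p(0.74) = 1.32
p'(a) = 4 - 6*a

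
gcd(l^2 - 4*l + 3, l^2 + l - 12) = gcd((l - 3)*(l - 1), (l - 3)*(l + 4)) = l - 3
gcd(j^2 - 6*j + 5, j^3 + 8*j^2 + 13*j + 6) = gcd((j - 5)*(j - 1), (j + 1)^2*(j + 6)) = 1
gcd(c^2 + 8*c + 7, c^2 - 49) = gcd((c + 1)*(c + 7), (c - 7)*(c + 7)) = c + 7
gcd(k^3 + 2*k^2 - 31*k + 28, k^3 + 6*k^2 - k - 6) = k - 1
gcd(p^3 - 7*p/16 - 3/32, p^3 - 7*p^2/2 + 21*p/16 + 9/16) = p^2 - p/2 - 3/16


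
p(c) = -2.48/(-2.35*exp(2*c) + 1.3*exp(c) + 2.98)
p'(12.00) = 0.00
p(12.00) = 0.00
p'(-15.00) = 0.00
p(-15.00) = -0.83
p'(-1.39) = 0.01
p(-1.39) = -0.79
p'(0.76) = -1.87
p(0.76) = 0.50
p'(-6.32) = 0.00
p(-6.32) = -0.83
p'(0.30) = -82.35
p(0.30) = -5.48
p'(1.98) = -0.05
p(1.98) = 0.02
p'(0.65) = -3.68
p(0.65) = 0.79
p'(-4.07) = 0.01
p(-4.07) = -0.83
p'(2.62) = -0.01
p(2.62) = 0.01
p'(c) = -2.48*(4.7*exp(2*c) - 1.3*exp(c))/(-2.35*exp(2*c) + 1.3*exp(c) + 2.98)^2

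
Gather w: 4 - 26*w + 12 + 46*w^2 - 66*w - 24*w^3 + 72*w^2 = -24*w^3 + 118*w^2 - 92*w + 16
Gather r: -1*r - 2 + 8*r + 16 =7*r + 14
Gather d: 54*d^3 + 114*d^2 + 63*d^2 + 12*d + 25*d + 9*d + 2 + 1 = 54*d^3 + 177*d^2 + 46*d + 3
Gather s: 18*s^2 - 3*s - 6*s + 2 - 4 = 18*s^2 - 9*s - 2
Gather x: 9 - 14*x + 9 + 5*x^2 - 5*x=5*x^2 - 19*x + 18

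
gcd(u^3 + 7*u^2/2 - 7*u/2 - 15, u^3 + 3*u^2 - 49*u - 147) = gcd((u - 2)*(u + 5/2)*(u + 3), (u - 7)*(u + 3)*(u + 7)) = u + 3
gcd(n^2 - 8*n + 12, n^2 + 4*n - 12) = n - 2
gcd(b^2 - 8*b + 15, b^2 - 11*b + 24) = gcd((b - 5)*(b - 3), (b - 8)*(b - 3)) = b - 3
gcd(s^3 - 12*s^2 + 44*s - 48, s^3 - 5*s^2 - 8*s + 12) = s - 6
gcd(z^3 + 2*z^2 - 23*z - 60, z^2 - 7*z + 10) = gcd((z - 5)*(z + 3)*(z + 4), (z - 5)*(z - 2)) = z - 5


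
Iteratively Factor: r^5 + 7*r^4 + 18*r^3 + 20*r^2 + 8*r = (r)*(r^4 + 7*r^3 + 18*r^2 + 20*r + 8) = r*(r + 2)*(r^3 + 5*r^2 + 8*r + 4) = r*(r + 2)^2*(r^2 + 3*r + 2) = r*(r + 1)*(r + 2)^2*(r + 2)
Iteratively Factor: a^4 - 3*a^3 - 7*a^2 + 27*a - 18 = (a + 3)*(a^3 - 6*a^2 + 11*a - 6) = (a - 3)*(a + 3)*(a^2 - 3*a + 2) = (a - 3)*(a - 1)*(a + 3)*(a - 2)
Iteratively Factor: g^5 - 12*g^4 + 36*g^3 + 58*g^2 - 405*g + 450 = (g - 3)*(g^4 - 9*g^3 + 9*g^2 + 85*g - 150) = (g - 5)*(g - 3)*(g^3 - 4*g^2 - 11*g + 30) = (g - 5)^2*(g - 3)*(g^2 + g - 6) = (g - 5)^2*(g - 3)*(g + 3)*(g - 2)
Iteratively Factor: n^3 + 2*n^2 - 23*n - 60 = (n - 5)*(n^2 + 7*n + 12) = (n - 5)*(n + 3)*(n + 4)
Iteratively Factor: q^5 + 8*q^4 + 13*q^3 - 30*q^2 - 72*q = (q + 4)*(q^4 + 4*q^3 - 3*q^2 - 18*q) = (q + 3)*(q + 4)*(q^3 + q^2 - 6*q) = (q - 2)*(q + 3)*(q + 4)*(q^2 + 3*q) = (q - 2)*(q + 3)^2*(q + 4)*(q)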